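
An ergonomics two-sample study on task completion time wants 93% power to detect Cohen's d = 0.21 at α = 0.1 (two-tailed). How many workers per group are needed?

z_{α/2} = 1.645, z_β = Φ⁻¹(0.93) = 1.476. For small effect (d = 0.21): n per group = 2(z_{α/2} + z_β)²/d² = 2(1.645 + 1.476)²/0.21² = 441.8 → 442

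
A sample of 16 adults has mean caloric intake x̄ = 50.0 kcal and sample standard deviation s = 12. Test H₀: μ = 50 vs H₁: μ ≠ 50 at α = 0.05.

t = (x̄ - μ₀)/(s/√n) = (50.0 - 50)/(12/√16) = 0.0. df = 15, critical t = ±2.131. Fail to reject H₀.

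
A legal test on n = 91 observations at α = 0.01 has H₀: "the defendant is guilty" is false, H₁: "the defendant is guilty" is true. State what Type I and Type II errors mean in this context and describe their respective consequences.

Type I (false positive): concluding that the defendant is guilty when it is not — convicting an innocent person. Type II (false negative): failing to conclude that the defendant is guilty when it is — acquitting a guilty person. Which is costlier depends on domain priorities and is a judgement call rather than a statistical fact.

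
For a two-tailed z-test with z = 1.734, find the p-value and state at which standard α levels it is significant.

p = 2·P(Z > |1.734|) = 2·(1 - Φ(1.734)) ≈ 0.0829. Significant at α = 0.1.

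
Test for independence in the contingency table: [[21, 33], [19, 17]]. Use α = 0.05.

χ² = 1.688. df = 1, critical = 3.841. Fail to reject H₀. No evidence of dependence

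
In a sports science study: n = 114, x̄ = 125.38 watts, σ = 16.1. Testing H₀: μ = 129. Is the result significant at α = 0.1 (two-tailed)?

z = (125.38 - 129)/(16.1/√114) = -2.401. Since |z| > 1.645, significant at α = 0.1.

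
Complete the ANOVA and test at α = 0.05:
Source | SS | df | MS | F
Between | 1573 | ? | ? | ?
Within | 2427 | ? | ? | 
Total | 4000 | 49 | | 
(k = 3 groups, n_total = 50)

df_between = 2, df_within = 47. MS_between = 786.5, MS_within = 51.64. F = 15.231, F_crit ≈ 3.195. Reject H₀.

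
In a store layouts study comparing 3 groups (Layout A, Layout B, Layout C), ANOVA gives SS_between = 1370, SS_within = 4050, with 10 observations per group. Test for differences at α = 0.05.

df_between = 2, df_within = 27. F = MS_between/MS_within = 685.0/150.0 = 4.567. F_crit ≈ 3.354. Reject H₀. At least one mean differs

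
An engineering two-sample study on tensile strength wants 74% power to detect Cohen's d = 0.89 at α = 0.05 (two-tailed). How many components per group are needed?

z_{α/2} = 1.96, z_β = Φ⁻¹(0.74) = 0.643. For large effect (d = 0.89): n per group = 2(z_{α/2} + z_β)²/d² = 2(1.96 + 0.643)²/0.89² = 17.1 → 18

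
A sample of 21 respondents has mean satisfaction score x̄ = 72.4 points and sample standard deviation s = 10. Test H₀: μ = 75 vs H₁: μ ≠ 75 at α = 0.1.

t = (x̄ - μ₀)/(s/√n) = (72.4 - 75)/(10/√21) = -1.191. df = 20, critical t = ±1.725. Fail to reject H₀.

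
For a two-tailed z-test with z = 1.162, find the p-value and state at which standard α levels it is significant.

p = 2·P(Z > |1.162|) = 2·(1 - Φ(1.162)) ≈ 0.2452. Not significant at any standard level.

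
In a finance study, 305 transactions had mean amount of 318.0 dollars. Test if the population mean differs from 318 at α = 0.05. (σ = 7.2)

z = (x̄ - μ₀)/(σ/√n) = (318.0 - 318)/(7.2/√305) = 0.0. Critical value: ±1.96. Since |0.0| ≤ 1.96, Fail to reject H₀.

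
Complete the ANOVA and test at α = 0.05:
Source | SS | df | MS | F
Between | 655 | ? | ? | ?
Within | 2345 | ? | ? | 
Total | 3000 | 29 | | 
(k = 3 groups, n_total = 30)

df_between = 2, df_within = 27. MS_between = 327.5, MS_within = 86.85. F = 3.771, F_crit ≈ 3.354. Reject H₀.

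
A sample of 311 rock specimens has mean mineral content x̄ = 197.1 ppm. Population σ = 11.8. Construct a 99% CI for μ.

CI = x̄ ± z*(σ/√n) = 197.1 ± 2.576(11.8/√311) = 197.1 ± 1.72 = (195.38, 198.82)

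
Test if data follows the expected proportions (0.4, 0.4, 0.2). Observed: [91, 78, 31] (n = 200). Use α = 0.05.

Expected: [80.0, 80.0, 40.0]. χ² = 3.587. df = 2, critical = 5.991. Fail to reject H₀.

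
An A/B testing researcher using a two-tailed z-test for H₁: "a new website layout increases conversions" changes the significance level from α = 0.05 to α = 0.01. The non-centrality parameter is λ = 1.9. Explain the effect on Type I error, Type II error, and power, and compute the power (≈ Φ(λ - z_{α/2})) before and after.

Decreasing α from 0.05 to 0.01:
• Type I error rate decreases (α is the Type I rate by definition).
• Critical value moves from z_{α/2} = 1.96 to 2.576, so power = Φ(λ - z_{α/2}) goes from Φ(1.9 - 1.96) = 0.476 to Φ(1.9 - 2.576) = 0.25.
• Type II error rate β = 1 - power therefore increases (0.524 → 0.75).
Appropriate when false positives are costly — here, rolling out a layout that doesn't actually help — wasted engineering effort.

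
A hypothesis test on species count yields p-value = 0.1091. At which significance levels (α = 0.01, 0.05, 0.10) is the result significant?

p = 0.1091. Not significant at any of the given levels.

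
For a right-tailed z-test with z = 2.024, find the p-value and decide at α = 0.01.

p = P(Z > 2.024) = 1 - Φ(2.024) ≈ 0.0215. Since p ≥ 0.01, fail to reject H₀ (not significant) at α = 0.01.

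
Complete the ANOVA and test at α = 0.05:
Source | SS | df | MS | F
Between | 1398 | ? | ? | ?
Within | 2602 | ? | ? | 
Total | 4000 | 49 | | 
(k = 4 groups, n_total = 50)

df_between = 3, df_within = 46. MS_between = 466.0, MS_within = 56.57. F = 8.238, F_crit ≈ 2.807. Reject H₀.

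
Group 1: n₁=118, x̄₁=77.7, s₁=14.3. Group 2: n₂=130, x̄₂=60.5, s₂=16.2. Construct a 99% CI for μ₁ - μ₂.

Difference = 17.2. SE = √(14.3²/118 + 16.2²/130) = 1.937. CI = (12.21, 22.19)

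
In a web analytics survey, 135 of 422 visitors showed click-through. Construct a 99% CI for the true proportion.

p̂ = 0.32. CI = p̂ ± z*√(p̂(1-p̂)/n) = (0.261, 0.378)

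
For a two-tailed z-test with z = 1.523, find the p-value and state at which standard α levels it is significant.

p = 2·P(Z > |1.523|) = 2·(1 - Φ(1.523)) ≈ 0.1278. Not significant at any standard level.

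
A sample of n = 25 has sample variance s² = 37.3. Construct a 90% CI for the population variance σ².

df = 24. χ²_{0.05} = 36.415, χ²_{0.95} = 13.848. CI for σ² = ((n-1)s²/χ²_{α/2}, (n-1)s²/χ²_{1-α/2}) = (24·37.3/36.415, 24·37.3/13.848) = (24.58, 64.64)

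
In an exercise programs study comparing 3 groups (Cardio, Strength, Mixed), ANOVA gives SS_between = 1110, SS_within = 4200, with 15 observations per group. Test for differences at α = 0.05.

df_between = 2, df_within = 42. F = MS_between/MS_within = 555.0/100.0 = 5.55. F_crit ≈ 3.22. Reject H₀. At least one mean differs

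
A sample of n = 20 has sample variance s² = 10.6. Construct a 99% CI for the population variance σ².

df = 19. χ²_{0.005} = 38.582, χ²_{0.995} = 6.844. CI for σ² = ((n-1)s²/χ²_{α/2}, (n-1)s²/χ²_{1-α/2}) = (19·10.6/38.582, 19·10.6/6.844) = (5.22, 29.43)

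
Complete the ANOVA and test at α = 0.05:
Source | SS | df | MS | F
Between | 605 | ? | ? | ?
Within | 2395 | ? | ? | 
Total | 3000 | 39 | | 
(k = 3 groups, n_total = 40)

df_between = 2, df_within = 37. MS_between = 302.5, MS_within = 64.73. F = 4.673, F_crit ≈ 3.252. Reject H₀.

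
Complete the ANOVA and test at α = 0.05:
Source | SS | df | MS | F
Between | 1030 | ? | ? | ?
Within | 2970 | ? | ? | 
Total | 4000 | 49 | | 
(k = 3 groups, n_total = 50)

df_between = 2, df_within = 47. MS_between = 515.0, MS_within = 63.19. F = 8.15, F_crit ≈ 3.195. Reject H₀.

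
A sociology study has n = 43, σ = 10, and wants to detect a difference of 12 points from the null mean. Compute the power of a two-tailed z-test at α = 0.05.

SE = σ/√n = 10/√43 = 1.525. Non-centrality λ = d/SE = 12/1.525 = 7.869. Power ≈ Φ(λ - z_{α/2}) = Φ(7.869 - 1.96) = Φ(5.909) = 1.0.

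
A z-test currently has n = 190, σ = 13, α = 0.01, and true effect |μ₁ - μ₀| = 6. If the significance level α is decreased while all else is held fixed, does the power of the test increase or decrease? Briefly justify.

Power decreases: a smaller α raises the critical value, so less of the H₁ sampling distribution falls in the rejection region.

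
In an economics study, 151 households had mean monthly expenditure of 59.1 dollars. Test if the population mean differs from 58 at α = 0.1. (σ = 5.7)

z = (x̄ - μ₀)/(σ/√n) = (59.1 - 58)/(5.7/√151) = 2.371. Critical value: ±1.645. Since |2.371| > 1.645, Reject H₀.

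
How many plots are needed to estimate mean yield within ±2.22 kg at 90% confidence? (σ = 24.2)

n = (z*σ/E)² = (1.645×24.2/2.22)² = 321.6 → n = 322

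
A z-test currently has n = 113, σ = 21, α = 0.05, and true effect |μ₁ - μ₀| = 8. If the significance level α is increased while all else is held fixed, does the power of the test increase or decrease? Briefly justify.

Power increases: a larger α lowers the critical value, so more of the H₁ sampling distribution falls in the rejection region.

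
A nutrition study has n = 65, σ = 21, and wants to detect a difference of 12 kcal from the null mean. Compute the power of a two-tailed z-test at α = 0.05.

SE = σ/√n = 21/√65 = 2.605. Non-centrality λ = d/SE = 12/2.605 = 4.607. Power ≈ Φ(λ - z_{α/2}) = Φ(4.607 - 1.96) = Φ(2.647) = 0.996.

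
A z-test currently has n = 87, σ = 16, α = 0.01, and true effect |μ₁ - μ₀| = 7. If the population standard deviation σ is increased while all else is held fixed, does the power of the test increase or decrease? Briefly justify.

Power decreases: a larger σ inflates the standard error σ/√n, pulling the sampling distribution under H₁ back toward the critical value.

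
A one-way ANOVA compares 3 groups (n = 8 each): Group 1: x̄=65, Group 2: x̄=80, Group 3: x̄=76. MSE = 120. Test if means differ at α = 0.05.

Grand mean = 73.67. SS_between = 965.33, MS_between = 482.67. F = 4.022, F_crit ≈ 3.467. Reject H₀.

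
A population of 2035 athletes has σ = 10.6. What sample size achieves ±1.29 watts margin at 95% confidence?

Without FPC: n₀ = (1.96×10.6/1.29)² = 259.385. With FPC: n = n₀N/(n₀+N-1) = 230.2 → n = 231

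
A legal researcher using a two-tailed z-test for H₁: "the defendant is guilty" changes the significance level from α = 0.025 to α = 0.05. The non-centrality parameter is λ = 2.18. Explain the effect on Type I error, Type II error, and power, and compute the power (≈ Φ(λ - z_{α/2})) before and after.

Increasing α from 0.025 to 0.05:
• Type I error rate increases (α is the Type I rate by definition).
• Critical value moves from z_{α/2} = 2.241 to 1.96, so power = Φ(λ - z_{α/2}) goes from Φ(2.18 - 2.241) = 0.476 to Φ(2.18 - 1.96) = 0.587.
• Type II error rate β = 1 - power therefore decreases (0.524 → 0.413).
Appropriate when false negatives are costly — here, acquitting a guilty person.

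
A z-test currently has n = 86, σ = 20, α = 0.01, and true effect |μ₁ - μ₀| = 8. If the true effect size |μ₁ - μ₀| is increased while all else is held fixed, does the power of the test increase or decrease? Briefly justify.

Power increases: a larger true effect increases the non-centrality λ = |μ₁ - μ₀|/(σ/√n).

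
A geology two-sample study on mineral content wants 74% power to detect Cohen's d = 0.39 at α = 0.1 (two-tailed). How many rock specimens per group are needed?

z_{α/2} = 1.645, z_β = Φ⁻¹(0.74) = 0.643. For small effect (d = 0.39): n per group = 2(z_{α/2} + z_β)²/d² = 2(1.645 + 0.643)²/0.39² = 68.8 → 69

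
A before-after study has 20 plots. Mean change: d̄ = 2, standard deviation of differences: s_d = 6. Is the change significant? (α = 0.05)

t = d̄/(s_d/√n) = 2/(6/√20) = 1.491. df = 19, critical t = ±2.093. Fail to reject H₀.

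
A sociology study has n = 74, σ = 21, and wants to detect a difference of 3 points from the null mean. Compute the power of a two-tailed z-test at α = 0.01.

SE = σ/√n = 21/√74 = 2.441. Non-centrality λ = d/SE = 3/2.441 = 1.229. Power ≈ Φ(λ - z_{α/2}) = Φ(1.229 - 2.576) = Φ(-1.347) = 0.089.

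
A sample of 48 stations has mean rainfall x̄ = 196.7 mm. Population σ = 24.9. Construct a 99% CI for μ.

CI = x̄ ± z*(σ/√n) = 196.7 ± 2.576(24.9/√48) = 196.7 ± 9.26 = (187.44, 205.96)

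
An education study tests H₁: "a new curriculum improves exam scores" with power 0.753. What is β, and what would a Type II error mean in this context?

β = 1 - power = 1 - 0.753 = 0.247. A Type II error is failing to reject H₀ when H₀ is false (false negative) — here, failing to conclude that a new curriculum improves exam scores when in fact it is true. Consequence: keeping the old curriculum when the new one would have helped students.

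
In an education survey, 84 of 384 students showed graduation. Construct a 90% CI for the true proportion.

p̂ = 0.219. CI = p̂ ± z*√(p̂(1-p̂)/n) = (0.184, 0.253)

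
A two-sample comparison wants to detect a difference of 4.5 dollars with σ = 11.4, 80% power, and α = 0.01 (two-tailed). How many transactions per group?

n per group = 2(z_α/2 + z_β)²σ²/d² = 2×(2.576 + 0.84)²×11.4²/4.5² = 149.8 → n = 150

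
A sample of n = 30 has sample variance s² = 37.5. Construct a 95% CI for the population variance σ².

df = 29. χ²_{0.025} = 45.722, χ²_{0.975} = 16.047. CI for σ² = ((n-1)s²/χ²_{α/2}, (n-1)s²/χ²_{1-α/2}) = (29·37.5/45.722, 29·37.5/16.047) = (23.79, 67.77)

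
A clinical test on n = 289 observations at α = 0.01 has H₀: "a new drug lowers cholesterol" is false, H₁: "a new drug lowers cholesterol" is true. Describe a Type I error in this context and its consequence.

Type I error: rejecting H₀ when it is true — concluding that a new drug lowers cholesterol when in fact it is not. Consequence: approving an ineffective drug — patients take a useless medication and may skip effective alternatives.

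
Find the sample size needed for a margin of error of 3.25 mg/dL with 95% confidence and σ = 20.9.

n = (z*σ/E)² = (1.96×20.9/3.25)² = 158.9 → n = 159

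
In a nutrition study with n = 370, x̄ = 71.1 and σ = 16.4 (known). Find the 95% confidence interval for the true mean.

CI = x̄ ± z*(σ/√n) = 71.1 ± 1.96(16.4/√370) = 71.1 ± 1.67 = (69.43, 72.77)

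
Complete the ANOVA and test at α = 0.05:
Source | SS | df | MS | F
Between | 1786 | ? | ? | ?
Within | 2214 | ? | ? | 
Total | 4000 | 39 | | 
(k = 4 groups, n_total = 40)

df_between = 3, df_within = 36. MS_between = 595.33, MS_within = 61.5. F = 9.68, F_crit ≈ 2.866. Reject H₀.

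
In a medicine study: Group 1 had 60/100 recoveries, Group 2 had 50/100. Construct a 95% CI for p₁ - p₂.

p̂₁ = 0.6, p̂₂ = 0.5. Difference = 0.1. CI = (-0.037, 0.237)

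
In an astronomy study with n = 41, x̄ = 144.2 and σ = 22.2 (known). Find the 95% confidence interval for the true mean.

CI = x̄ ± z*(σ/√n) = 144.2 ± 1.96(22.2/√41) = 144.2 ± 6.8 = (137.4, 151.0)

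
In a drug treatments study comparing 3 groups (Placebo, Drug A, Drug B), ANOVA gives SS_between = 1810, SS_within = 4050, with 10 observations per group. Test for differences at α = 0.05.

df_between = 2, df_within = 27. F = MS_between/MS_within = 905.0/150.0 = 6.033. F_crit ≈ 3.354. Reject H₀. At least one mean differs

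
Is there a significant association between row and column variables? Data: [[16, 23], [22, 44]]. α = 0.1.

χ² = 0.628. df = 1, critical = 2.706. Fail to reject H₀. No evidence of dependence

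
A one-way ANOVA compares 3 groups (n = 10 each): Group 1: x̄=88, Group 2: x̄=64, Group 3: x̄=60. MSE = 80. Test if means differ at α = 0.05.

Grand mean = 70.67. SS_between = 4586.67, MS_between = 2293.33. F = 28.667, F_crit ≈ 3.354. Reject H₀.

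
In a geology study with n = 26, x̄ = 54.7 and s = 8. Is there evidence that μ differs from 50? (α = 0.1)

t = (x̄ - μ₀)/(s/√n) = (54.7 - 50)/(8/√26) = 2.996. df = 25, critical t = ±1.708. Reject H₀.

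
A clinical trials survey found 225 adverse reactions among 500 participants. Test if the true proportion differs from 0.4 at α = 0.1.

p̂ = 0.45, p₀ = 0.4. z = (p̂ - p₀)/√(p₀(1-p₀)/n) = 2.282. Critical: ±1.645. Reject H₀.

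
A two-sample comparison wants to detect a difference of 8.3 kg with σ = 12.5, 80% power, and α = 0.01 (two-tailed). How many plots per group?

n per group = 2(z_α/2 + z_β)²σ²/d² = 2×(2.576 + 0.84)²×12.5²/8.3² = 52.9 → n = 53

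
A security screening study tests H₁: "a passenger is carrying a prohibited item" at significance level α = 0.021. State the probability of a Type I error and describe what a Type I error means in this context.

P(Type I error) = α = 0.021. A Type I error is rejecting H₀ when H₀ is actually true (false positive) — here, concluding that a passenger is carrying a prohibited item when in fact this is not the case. Consequence: detaining an innocent passenger — delay and inconvenience.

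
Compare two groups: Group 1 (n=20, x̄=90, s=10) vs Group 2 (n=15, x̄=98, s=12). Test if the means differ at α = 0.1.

Pooled sp = 10.89. t = -2.15, df = 33. Critical t = ±1.692. Reject H₀.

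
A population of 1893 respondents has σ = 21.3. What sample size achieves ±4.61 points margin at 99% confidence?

Without FPC: n₀ = (2.576×21.3/4.61)² = 141.661. With FPC: n = n₀N/(n₀+N-1) = 131.9 → n = 132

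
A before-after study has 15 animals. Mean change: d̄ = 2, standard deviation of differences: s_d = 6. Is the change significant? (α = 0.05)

t = d̄/(s_d/√n) = 2/(6/√15) = 1.291. df = 14, critical t = ±2.145. Fail to reject H₀.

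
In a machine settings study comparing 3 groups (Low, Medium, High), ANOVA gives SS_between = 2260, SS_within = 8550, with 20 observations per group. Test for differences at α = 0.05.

df_between = 2, df_within = 57. F = MS_between/MS_within = 1130.0/150.0 = 7.533. F_crit ≈ 3.159. Reject H₀. At least one mean differs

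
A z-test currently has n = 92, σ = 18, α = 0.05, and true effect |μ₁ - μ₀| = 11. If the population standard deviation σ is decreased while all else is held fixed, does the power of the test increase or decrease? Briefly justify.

Power increases: a smaller σ shrinks the standard error σ/√n, moving the sampling distribution under H₁ further from the critical value.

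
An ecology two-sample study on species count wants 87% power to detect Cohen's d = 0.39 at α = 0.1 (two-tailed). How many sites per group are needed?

z_{α/2} = 1.645, z_β = Φ⁻¹(0.87) = 1.126. For small effect (d = 0.39): n per group = 2(z_{α/2} + z_β)²/d² = 2(1.645 + 1.126)²/0.39² = 101.0 → 101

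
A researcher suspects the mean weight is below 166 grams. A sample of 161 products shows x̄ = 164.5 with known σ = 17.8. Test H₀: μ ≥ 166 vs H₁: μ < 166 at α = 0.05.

z = -1.069. Critical value: -1.645. Fail to reject H₀.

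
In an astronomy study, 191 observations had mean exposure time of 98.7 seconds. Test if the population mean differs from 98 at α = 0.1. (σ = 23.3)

z = (x̄ - μ₀)/(σ/√n) = (98.7 - 98)/(23.3/√191) = 0.415. Critical value: ±1.645. Since |0.415| ≤ 1.645, Fail to reject H₀.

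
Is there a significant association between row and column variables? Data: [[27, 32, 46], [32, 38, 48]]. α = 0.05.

χ² = 0.223. df = 2, critical = 5.991. Fail to reject H₀. No evidence of dependence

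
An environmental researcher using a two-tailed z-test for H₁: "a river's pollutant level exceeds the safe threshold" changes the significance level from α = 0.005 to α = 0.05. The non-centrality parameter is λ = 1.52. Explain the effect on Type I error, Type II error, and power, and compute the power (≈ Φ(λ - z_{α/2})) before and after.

Increasing α from 0.005 to 0.05:
• Type I error rate increases (α is the Type I rate by definition).
• Critical value moves from z_{α/2} = 2.807 to 1.96, so power = Φ(λ - z_{α/2}) goes from Φ(1.52 - 2.807) = 0.099 to Φ(1.52 - 1.96) = 0.33.
• Type II error rate β = 1 - power therefore decreases (0.901 → 0.67).
Appropriate when false negatives are costly — here, allowing unsafe pollution to continue.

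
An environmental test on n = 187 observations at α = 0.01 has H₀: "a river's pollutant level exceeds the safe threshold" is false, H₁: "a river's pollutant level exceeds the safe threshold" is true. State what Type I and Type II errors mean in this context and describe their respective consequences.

Type I (false positive): concluding that a river's pollutant level exceeds the safe threshold when it is not — shutting down a compliant factory unnecessarily. Type II (false negative): failing to conclude that a river's pollutant level exceeds the safe threshold when it is — allowing unsafe pollution to continue. Which is costlier depends on domain priorities and is a judgement call rather than a statistical fact.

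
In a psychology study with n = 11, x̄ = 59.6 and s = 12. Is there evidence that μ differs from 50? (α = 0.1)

t = (x̄ - μ₀)/(s/√n) = (59.6 - 50)/(12/√11) = 2.653. df = 10, critical t = ±1.812. Reject H₀.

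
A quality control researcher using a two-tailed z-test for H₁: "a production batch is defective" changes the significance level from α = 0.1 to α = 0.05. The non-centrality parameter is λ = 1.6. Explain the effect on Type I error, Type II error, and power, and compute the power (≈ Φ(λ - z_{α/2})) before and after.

Decreasing α from 0.1 to 0.05:
• Type I error rate decreases (α is the Type I rate by definition).
• Critical value moves from z_{α/2} = 1.645 to 1.96, so power = Φ(λ - z_{α/2}) goes from Φ(1.6 - 1.645) = 0.482 to Φ(1.6 - 1.96) = 0.359.
• Type II error rate β = 1 - power therefore increases (0.518 → 0.641).
Appropriate when false positives are costly — here, scrapping a good batch — wasted material and cost for no reason.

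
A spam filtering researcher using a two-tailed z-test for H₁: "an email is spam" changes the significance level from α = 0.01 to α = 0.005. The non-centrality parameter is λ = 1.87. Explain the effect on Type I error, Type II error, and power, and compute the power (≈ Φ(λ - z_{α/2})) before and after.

Decreasing α from 0.01 to 0.005:
• Type I error rate decreases (α is the Type I rate by definition).
• Critical value moves from z_{α/2} = 2.576 to 2.807, so power = Φ(λ - z_{α/2}) goes from Φ(1.87 - 2.576) = 0.24 to Φ(1.87 - 2.807) = 0.174.
• Type II error rate β = 1 - power therefore increases (0.76 → 0.826).
Appropriate when false positives are costly — here, a legitimate email is sent to the spam folder and the user misses it.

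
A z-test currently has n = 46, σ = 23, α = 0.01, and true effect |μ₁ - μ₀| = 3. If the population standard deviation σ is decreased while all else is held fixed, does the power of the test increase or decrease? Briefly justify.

Power increases: a smaller σ shrinks the standard error σ/√n, moving the sampling distribution under H₁ further from the critical value.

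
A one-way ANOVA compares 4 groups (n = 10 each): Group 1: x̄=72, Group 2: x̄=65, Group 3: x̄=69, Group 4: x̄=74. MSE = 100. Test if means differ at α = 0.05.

Grand mean = 70.0. SS_between = 460.0, MS_between = 153.33. F = 1.533, F_crit ≈ 2.866. Fail to reject H₀.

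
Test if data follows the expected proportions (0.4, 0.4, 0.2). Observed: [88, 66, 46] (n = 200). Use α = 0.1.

Expected: [80.0, 80.0, 40.0]. χ² = 4.15. df = 2, critical = 4.605. Fail to reject H₀.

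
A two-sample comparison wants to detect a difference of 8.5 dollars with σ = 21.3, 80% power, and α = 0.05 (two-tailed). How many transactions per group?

n per group = 2(z_α/2 + z_β)²σ²/d² = 2×(1.96 + 0.84)²×21.3²/8.5² = 98.5 → n = 99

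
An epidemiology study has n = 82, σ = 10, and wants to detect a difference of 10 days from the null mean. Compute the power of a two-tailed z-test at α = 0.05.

SE = σ/√n = 10/√82 = 1.104. Non-centrality λ = d/SE = 10/1.104 = 9.055. Power ≈ Φ(λ - z_{α/2}) = Φ(9.055 - 1.96) = Φ(7.095) = 1.0.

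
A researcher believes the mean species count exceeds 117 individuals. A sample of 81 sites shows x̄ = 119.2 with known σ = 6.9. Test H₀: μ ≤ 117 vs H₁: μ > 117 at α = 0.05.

z = 2.87. Critical value: 1.645. Reject H₀.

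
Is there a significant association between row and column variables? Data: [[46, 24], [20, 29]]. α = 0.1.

χ² = 7.234. df = 1, critical = 2.706. Reject H₀. Variables are dependent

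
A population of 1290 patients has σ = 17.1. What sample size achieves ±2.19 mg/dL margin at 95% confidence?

Without FPC: n₀ = (1.96×17.1/2.19)² = 234.216. With FPC: n = n₀N/(n₀+N-1) = 198.4 → n = 199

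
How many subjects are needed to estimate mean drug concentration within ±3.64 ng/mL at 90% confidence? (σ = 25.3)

n = (z*σ/E)² = (1.645×25.3/3.64)² = 130.7 → n = 131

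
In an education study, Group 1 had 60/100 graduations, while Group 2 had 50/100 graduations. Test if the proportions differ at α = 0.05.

p̂₁ = 0.6, p̂₂ = 0.5, pooled p̂ = 0.55. z = 1.421. Critical: ±1.96. Fail to reject H₀.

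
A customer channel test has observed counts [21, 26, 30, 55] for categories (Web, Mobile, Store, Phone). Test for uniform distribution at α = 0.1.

Expected = 33 each. χ² = Σ(O-E)²/E = 20.788. df = 3, critical value = 6.251. Reject H₀.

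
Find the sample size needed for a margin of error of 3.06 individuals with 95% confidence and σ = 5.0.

n = (z*σ/E)² = (1.96×5.0/3.06)² = 10.3 → n = 11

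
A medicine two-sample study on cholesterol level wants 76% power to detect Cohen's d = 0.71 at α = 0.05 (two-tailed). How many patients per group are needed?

z_{α/2} = 1.96, z_β = Φ⁻¹(0.76) = 0.706. For medium effect (d = 0.71): n per group = 2(z_{α/2} + z_β)²/d² = 2(1.96 + 0.706)²/0.71² = 28.2 → 29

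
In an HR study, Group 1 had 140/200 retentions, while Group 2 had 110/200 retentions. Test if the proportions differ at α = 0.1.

p̂₁ = 0.7, p̂₂ = 0.55, pooled p̂ = 0.625. z = 3.098. Critical: ±1.645. Reject H₀.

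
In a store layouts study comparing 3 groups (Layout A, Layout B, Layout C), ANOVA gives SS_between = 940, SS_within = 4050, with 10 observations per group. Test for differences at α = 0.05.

df_between = 2, df_within = 27. F = MS_between/MS_within = 470.0/150.0 = 3.133. F_crit ≈ 3.354. Fail to reject H₀.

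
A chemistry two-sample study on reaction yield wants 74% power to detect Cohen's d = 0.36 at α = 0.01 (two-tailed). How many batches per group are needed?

z_{α/2} = 2.576, z_β = Φ⁻¹(0.74) = 0.643. For small effect (d = 0.36): n per group = 2(z_{α/2} + z_β)²/d² = 2(2.576 + 0.643)²/0.36² = 159.9 → 160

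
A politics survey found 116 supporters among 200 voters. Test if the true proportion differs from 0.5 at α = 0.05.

p̂ = 0.58, p₀ = 0.5. z = (p̂ - p₀)/√(p₀(1-p₀)/n) = 2.263. Critical: ±1.96. Reject H₀.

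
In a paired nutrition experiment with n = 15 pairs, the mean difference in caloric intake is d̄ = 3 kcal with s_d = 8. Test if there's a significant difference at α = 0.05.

t = d̄/(s_d/√n) = 3/(8/√15) = 1.452. df = 14, critical t = ±2.145. Fail to reject H₀.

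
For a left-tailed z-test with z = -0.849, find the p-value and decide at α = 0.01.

p = P(Z < -0.849) = Φ(-0.849) ≈ 0.1979. Since p ≥ 0.01, fail to reject H₀ (not significant) at α = 0.01.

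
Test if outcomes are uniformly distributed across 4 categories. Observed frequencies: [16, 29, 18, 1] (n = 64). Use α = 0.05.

Expected = 16 each. χ² = Σ(O-E)²/E = 24.875. df = 3, critical value = 7.815. Reject H₀.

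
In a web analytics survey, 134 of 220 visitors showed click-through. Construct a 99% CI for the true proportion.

p̂ = 0.609. CI = p̂ ± z*√(p̂(1-p̂)/n) = (0.524, 0.694)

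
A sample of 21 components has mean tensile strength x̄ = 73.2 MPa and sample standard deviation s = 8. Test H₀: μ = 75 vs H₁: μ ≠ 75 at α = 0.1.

t = (x̄ - μ₀)/(s/√n) = (73.2 - 75)/(8/√21) = -1.031. df = 20, critical t = ±1.725. Fail to reject H₀.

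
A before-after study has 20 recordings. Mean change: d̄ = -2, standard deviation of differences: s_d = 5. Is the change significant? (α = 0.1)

t = d̄/(s_d/√n) = -2/(5/√20) = -1.789. df = 19, critical t = ±1.729. Reject H₀.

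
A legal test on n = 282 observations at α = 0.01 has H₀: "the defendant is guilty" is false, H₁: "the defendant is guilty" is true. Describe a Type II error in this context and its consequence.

Type II error: failing to reject H₀ when it is false — concluding that the defendant is guilty is not supported when in fact it is. Consequence: acquitting a guilty person.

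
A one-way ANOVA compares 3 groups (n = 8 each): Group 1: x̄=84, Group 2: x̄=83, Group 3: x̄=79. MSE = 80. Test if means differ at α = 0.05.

Grand mean = 82.0. SS_between = 112.0, MS_between = 56.0. F = 0.7, F_crit ≈ 3.467. Fail to reject H₀.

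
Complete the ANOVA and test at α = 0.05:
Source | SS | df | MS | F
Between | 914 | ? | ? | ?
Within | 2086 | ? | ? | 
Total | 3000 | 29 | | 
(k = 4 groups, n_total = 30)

df_between = 3, df_within = 26. MS_between = 304.67, MS_within = 80.23. F = 3.797, F_crit ≈ 2.975. Reject H₀.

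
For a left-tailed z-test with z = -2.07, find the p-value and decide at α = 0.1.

p = P(Z < -2.07) = Φ(-2.07) ≈ 0.0192. Since p < 0.1, reject H₀ (significant) at α = 0.1.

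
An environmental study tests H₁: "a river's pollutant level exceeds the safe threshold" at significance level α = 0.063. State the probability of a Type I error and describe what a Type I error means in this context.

P(Type I error) = α = 0.063. A Type I error is rejecting H₀ when H₀ is actually true (false positive) — here, concluding that a river's pollutant level exceeds the safe threshold when in fact this is not the case. Consequence: shutting down a compliant factory unnecessarily.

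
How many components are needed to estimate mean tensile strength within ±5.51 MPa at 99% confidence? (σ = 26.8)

n = (z*σ/E)² = (2.576×26.8/5.51)² = 157.0 → n = 157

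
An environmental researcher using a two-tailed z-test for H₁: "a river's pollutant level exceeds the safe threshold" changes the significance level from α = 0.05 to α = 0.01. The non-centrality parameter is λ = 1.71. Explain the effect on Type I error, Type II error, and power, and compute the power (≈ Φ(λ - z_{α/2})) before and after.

Decreasing α from 0.05 to 0.01:
• Type I error rate decreases (α is the Type I rate by definition).
• Critical value moves from z_{α/2} = 1.96 to 2.576, so power = Φ(λ - z_{α/2}) goes from Φ(1.71 - 1.96) = 0.401 to Φ(1.71 - 2.576) = 0.193.
• Type II error rate β = 1 - power therefore increases (0.599 → 0.807).
Appropriate when false positives are costly — here, shutting down a compliant factory unnecessarily.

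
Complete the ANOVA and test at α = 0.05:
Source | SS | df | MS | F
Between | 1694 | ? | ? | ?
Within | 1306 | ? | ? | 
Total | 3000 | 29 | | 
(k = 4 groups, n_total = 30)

df_between = 3, df_within = 26. MS_between = 564.67, MS_within = 50.23. F = 11.241, F_crit ≈ 2.975. Reject H₀.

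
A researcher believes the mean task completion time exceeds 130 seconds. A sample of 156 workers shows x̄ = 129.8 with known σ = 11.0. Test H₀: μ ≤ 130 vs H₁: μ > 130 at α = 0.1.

z = -0.227. Critical value: 1.28. Fail to reject H₀.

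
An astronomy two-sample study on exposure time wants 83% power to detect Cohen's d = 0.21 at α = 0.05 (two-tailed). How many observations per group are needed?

z_{α/2} = 1.96, z_β = Φ⁻¹(0.83) = 0.954. For small effect (d = 0.21): n per group = 2(z_{α/2} + z_β)²/d² = 2(1.96 + 0.954)²/0.21² = 385.1 → 386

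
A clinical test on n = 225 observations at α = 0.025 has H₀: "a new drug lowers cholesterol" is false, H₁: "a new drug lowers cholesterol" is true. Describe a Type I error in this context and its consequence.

Type I error: rejecting H₀ when it is true — concluding that a new drug lowers cholesterol when in fact it is not. Consequence: approving an ineffective drug — patients take a useless medication and may skip effective alternatives.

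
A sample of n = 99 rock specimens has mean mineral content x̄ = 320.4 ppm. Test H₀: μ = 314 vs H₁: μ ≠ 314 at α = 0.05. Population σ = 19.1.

z = (x̄ - μ₀)/(σ/√n) = (320.4 - 314)/(19.1/√99) = 3.334. Critical value: ±1.96. Since |3.334| > 1.96, Reject H₀.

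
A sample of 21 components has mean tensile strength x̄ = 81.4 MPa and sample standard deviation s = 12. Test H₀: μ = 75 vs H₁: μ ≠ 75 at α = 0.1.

t = (x̄ - μ₀)/(s/√n) = (81.4 - 75)/(12/√21) = 2.444. df = 20, critical t = ±1.725. Reject H₀.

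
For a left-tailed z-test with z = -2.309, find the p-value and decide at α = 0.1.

p = P(Z < -2.309) = Φ(-2.309) ≈ 0.0105. Since p < 0.1, reject H₀ (significant) at α = 0.1.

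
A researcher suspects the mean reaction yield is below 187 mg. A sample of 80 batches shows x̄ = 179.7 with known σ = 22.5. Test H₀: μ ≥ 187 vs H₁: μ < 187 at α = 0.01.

z = -2.902. Critical value: -2.33. Reject H₀.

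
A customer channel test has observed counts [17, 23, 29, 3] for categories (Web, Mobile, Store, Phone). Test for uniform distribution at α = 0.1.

Expected = 18 each. χ² = Σ(O-E)²/E = 20.667. df = 3, critical value = 6.251. Reject H₀.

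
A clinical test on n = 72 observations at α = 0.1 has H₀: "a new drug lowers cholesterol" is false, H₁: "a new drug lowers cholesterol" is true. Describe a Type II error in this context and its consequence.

Type II error: failing to reject H₀ when it is false — concluding that a new drug lowers cholesterol is not supported when in fact it is. Consequence: shelving an effective drug — patients miss out on a treatment that would have helped.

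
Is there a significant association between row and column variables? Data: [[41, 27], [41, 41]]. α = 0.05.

χ² = 1.59. df = 1, critical = 3.841. Fail to reject H₀. No evidence of dependence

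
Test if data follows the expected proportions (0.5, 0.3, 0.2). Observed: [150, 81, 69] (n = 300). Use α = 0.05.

Expected: [150.0, 90.0, 60.0]. χ² = 2.25. df = 2, critical = 5.991. Fail to reject H₀.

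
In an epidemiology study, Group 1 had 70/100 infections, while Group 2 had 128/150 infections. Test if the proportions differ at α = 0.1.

p̂₁ = 0.7, p̂₂ = 0.853, pooled p̂ = 0.792. z = -2.926. Critical: ±1.645. Reject H₀.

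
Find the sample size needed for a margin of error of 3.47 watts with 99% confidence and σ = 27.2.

n = (z*σ/E)² = (2.576×27.2/3.47)² = 407.7 → n = 408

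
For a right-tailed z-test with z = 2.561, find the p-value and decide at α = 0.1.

p = P(Z > 2.561) = 1 - Φ(2.561) ≈ 0.0052. Since p < 0.1, reject H₀ (significant) at α = 0.1.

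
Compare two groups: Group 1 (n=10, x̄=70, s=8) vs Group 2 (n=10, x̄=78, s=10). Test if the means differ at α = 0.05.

Pooled sp = 9.06. t = -1.975, df = 18. Critical t = ±2.101. Fail to reject H₀.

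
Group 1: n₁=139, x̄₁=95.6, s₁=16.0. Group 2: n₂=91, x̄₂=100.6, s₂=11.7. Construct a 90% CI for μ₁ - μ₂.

Difference = -5.0. SE = √(16.0²/139 + 11.7²/91) = 1.829. CI = (-8.01, -1.99)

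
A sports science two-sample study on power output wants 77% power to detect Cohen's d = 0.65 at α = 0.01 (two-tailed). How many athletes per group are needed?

z_{α/2} = 2.576, z_β = Φ⁻¹(0.77) = 0.739. For medium effect (d = 0.65): n per group = 2(z_{α/2} + z_β)²/d² = 2(2.576 + 0.739)²/0.65² = 52.02 → 53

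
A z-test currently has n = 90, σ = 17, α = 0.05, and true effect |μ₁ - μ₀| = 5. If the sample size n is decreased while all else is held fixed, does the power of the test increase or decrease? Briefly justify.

Power decreases: a smaller n inflates the standard error σ/√n, pulling the sampling distribution under H₁ back toward the critical value.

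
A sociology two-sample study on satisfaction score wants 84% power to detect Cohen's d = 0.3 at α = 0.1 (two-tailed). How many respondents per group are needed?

z_{α/2} = 1.645, z_β = Φ⁻¹(0.84) = 0.994. For small effect (d = 0.3): n per group = 2(z_{α/2} + z_β)²/d² = 2(1.645 + 0.994)²/0.3² = 154.8 → 155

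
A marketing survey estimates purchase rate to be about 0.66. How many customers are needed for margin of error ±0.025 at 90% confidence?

n = z²p(1-p)/E² = 1.645²×0.66×0.34/0.025² = 971.6 → n = 972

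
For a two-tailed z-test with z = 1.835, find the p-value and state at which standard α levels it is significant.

p = 2·P(Z > |1.835|) = 2·(1 - Φ(1.835)) ≈ 0.0665. Significant at α = 0.1.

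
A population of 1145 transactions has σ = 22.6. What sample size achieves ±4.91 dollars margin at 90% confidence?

Without FPC: n₀ = (1.645×22.6/4.91)² = 57.33. With FPC: n = n₀N/(n₀+N-1) = 54.6 → n = 55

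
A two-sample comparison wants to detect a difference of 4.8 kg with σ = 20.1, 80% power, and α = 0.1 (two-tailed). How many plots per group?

n per group = 2(z_α/2 + z_β)²σ²/d² = 2×(1.645 + 0.84)²×20.1²/4.8² = 216.6 → n = 217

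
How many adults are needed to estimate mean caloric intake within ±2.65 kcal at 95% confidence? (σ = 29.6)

n = (z*σ/E)² = (1.96×29.6/2.65)² = 479.3 → n = 480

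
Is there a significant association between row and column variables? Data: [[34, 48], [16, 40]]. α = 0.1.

χ² = 2.394. df = 1, critical = 2.706. Fail to reject H₀. No evidence of dependence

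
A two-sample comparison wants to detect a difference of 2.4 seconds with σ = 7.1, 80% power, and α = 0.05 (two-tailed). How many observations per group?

n per group = 2(z_α/2 + z_β)²σ²/d² = 2×(1.96 + 0.84)²×7.1²/2.4² = 137.2 → n = 138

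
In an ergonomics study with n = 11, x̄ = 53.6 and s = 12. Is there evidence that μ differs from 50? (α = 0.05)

t = (x̄ - μ₀)/(s/√n) = (53.6 - 50)/(12/√11) = 0.995. df = 10, critical t = ±2.228. Fail to reject H₀.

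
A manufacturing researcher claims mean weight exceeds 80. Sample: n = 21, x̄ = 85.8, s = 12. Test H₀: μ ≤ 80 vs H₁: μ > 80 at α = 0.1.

t = (85.8 - 80)/(12/√21) = 2.215, df = 20. Critical t = 1.325. Reject H₀.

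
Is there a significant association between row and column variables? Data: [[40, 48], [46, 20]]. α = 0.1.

χ² = 8.989. df = 1, critical = 2.706. Reject H₀. Variables are dependent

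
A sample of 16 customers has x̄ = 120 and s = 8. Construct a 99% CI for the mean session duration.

CI = x̄ ± t*(s/√n) = 120 ± 2.947(8/√16) = (114.11, 125.89)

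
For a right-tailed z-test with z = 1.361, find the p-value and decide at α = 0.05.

p = P(Z > 1.361) = 1 - Φ(1.361) ≈ 0.0868. Since p ≥ 0.05, fail to reject H₀ (not significant) at α = 0.05.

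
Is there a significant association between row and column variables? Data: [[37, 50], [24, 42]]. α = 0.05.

χ² = 0.595. df = 1, critical = 3.841. Fail to reject H₀. No evidence of dependence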